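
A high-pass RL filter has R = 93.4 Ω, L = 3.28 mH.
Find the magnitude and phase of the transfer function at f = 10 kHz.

Step 1 — Angular frequency: ω = 2π·1e+04 = 6.283e+04 rad/s.
Step 2 — Transfer function: H(jω) = jωL/(R + jωL).
Step 3 — Numerator jωL = j·206.1; denominator R + jωL = 93.4 + j206.1.
Step 4 — H = 0.8296 + j0.376.
Step 5 — Magnitude: |H| = 0.9108 (-0.8 dB); phase: φ = 24.4°.

|H| = 0.9108 (-0.8 dB), φ = 24.4°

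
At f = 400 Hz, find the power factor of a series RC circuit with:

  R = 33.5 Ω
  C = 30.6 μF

Step 1 — Angular frequency: ω = 2π·f = 2π·400 = 2513 rad/s.
Step 2 — Component impedances:
  R: Z = R = 33.5 Ω
  C: Z = 1/(jωC) = -j/(ω·C) = 0 - j13 Ω
Step 3 — Series combination: Z_total = R + C = 33.5 - j13 Ω = 35.94∠-21.2° Ω.
Step 4 — Power factor: PF = cos(φ) = Re(Z)/|Z| = 33.5/35.935 = 0.9322.
Step 5 — Type: Im(Z) = -13 ⇒ leading (phase φ = -21.2°).

PF = 0.9322 (leading, φ = -21.2°)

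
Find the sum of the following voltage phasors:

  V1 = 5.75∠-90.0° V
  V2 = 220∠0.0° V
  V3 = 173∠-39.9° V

Step 1 — Convert each phasor to rectangular form:
  V1 = 5.75·(cos(-90.0°) + j·sin(-90.0°)) = 0 - j5.75 V
  V2 = 220·(cos(0.0°) + j·sin(0.0°)) = 220 V
  V3 = 173·(cos(-39.9°) + j·sin(-39.9°)) = 132.7 - j111 V
Step 2 — Sum components: V_total = 352.7 - j116.7 V.
Step 3 — Convert to polar: |V_total| = 371.5 V, ∠V_total = -18.3°.

V_total = 371.5∠-18.3° V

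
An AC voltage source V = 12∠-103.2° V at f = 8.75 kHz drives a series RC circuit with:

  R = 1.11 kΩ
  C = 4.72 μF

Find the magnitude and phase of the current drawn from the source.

Step 1 — Angular frequency: ω = 2π·f = 2π·8750 = 5.498e+04 rad/s.
Step 2 — Component impedances:
  R: Z = R = 1110 Ω
  C: Z = 1/(jωC) = -j/(ω·C) = 0 - j3.854 Ω
Step 3 — Series combination: Z_total = R + C = 1110 - j3.854 Ω = 1110∠-0.2° Ω.
Step 4 — Source phasor: V = 12∠-103.2° V = -2.74 - j11.68 V.
Step 5 — Ohm's law: I = V / Z_total = (-2.74 - j11.68) / (1110 - j3.854) = -0.002432 - j0.01053 A.
Step 6 — Convert to polar: |I| = 0.01081 A, ∠I = -103.0°.

I = 0.01081∠-103.0° A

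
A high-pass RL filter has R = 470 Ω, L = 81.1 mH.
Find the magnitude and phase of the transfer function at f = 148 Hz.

Step 1 — Angular frequency: ω = 2π·148 = 929.9 rad/s.
Step 2 — Transfer function: H(jω) = jωL/(R + jωL).
Step 3 — Numerator jωL = j·75.42; denominator R + jωL = 470 + j75.42.
Step 4 — H = 0.0251 + j0.1564.
Step 5 — Magnitude: |H| = 0.1584 (-16.0 dB); phase: φ = 80.9°.

|H| = 0.1584 (-16.0 dB), φ = 80.9°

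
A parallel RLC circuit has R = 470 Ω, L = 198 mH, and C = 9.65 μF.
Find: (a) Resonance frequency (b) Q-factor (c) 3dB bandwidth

Step 1 — Resonance: ω₀ = 1/√(LC) = 1/√(0.198·9.65e-06) = 723.4 rad/s.
Step 2 — f₀ = ω₀/(2π) = 115.1 Hz.
Step 3 — Parallel Q: Q = R/(ω₀L) = 470/(723.4·0.198) = 3.281.
Step 4 — Bandwidth: Δω = ω₀/Q = 220.5 rad/s; BW = Δω/(2π) = 35.09 Hz.

(a) f₀ = 115.1 Hz  (b) Q = 3.281  (c) BW = 35.09 Hz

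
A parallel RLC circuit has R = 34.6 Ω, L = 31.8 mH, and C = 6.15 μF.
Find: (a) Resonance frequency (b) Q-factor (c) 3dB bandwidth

Step 1 — Resonance: ω₀ = 1/√(LC) = 1/√(0.0318·6.15e-06) = 2261 rad/s.
Step 2 — f₀ = ω₀/(2π) = 359.9 Hz.
Step 3 — Parallel Q: Q = R/(ω₀L) = 34.6/(2261·0.0318) = 0.4812.
Step 4 — Bandwidth: Δω = ω₀/Q = 4699 rad/s; BW = Δω/(2π) = 747.9 Hz.

(a) f₀ = 359.9 Hz  (b) Q = 0.4812  (c) BW = 747.9 Hz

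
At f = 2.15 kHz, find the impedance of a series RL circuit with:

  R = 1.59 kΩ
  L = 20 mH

Step 1 — Angular frequency: ω = 2π·f = 2π·2150 = 1.351e+04 rad/s.
Step 2 — Component impedances:
  R: Z = R = 1590 Ω
  L: Z = jωL = j·1.351e+04·0.02 = 0 + j270.2 Ω
Step 3 — Series combination: Z_total = R + L = 1590 + j270.2 Ω = 1613∠9.6° Ω.

Z = 1590 + j270.2 Ω = 1613∠9.6° Ω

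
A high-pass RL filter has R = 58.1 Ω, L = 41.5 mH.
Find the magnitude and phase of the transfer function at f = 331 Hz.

Step 1 — Angular frequency: ω = 2π·331 = 2080 rad/s.
Step 2 — Transfer function: H(jω) = jωL/(R + jωL).
Step 3 — Numerator jωL = j·86.31; denominator R + jωL = 58.1 + j86.31.
Step 4 — H = 0.6882 + j0.4632.
Step 5 — Magnitude: |H| = 0.8296 (-1.6 dB); phase: φ = 33.9°.

|H| = 0.8296 (-1.6 dB), φ = 33.9°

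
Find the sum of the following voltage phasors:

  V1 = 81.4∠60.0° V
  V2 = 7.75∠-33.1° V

Step 1 — Convert each phasor to rectangular form:
  V1 = 81.4·(cos(60.0°) + j·sin(60.0°)) = 40.7 + j70.49 V
  V2 = 7.75·(cos(-33.1°) + j·sin(-33.1°)) = 6.492 - j4.232 V
Step 2 — Sum components: V_total = 47.19 + j66.26 V.
Step 3 — Convert to polar: |V_total| = 81.35 V, ∠V_total = 54.5°.

V_total = 81.35∠54.5° V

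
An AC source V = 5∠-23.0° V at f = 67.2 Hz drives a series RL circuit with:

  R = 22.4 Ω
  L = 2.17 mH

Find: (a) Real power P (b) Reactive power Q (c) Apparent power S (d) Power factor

Step 1 — Angular frequency: ω = 2π·f = 2π·67.2 = 422.2 rad/s.
Step 2 — Component impedances:
  R: Z = R = 22.4 Ω
  L: Z = jωL = j·422.2·0.00217 = 0 + j0.9162 Ω
Step 3 — Series combination: Z_total = R + L = 22.4 + j0.9162 Ω = 22.42∠2.3° Ω.
Step 4 — Source phasor: V = 5∠-23.0° V = 4.603 - j1.954 V.
Step 5 — Current: I = V / Z = 0.2016 - j0.09546 A = 0.223∠-25.3° A.
Step 6 — Complex power: S = V·I* = 1.114 + j0.04558 VA.
Step 7 — Real power: P = Re(S) = 1.114 W.
Step 8 — Reactive power: Q = Im(S) = 0.04558 VAR.
Step 9 — Apparent power: |S| = 1.115 VA.
Step 10 — Power factor: PF = P/|S| = 0.9992 (lagging).

(a) P = 1.114 W  (b) Q = 0.04558 VAR  (c) S = 1.115 VA  (d) PF = 0.9992 (lagging)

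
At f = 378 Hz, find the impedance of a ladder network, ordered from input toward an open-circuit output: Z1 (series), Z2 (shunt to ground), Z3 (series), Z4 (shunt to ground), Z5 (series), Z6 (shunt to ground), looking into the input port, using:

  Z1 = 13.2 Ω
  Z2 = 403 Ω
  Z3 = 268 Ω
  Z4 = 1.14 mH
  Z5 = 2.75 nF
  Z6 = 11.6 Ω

Step 1 — Angular frequency: ω = 2π·f = 2π·378 = 2375 rad/s.
Step 2 — Component impedances:
  Z1: Z = R = 13.2 Ω
  Z2: Z = R = 403 Ω
  Z3: Z = R = 268 Ω
  Z4: Z = jωL = j·2375·0.00114 = 0 + j2.708 Ω
  Z5: Z = 1/(jωC) = -j/(ω·C) = 0 - j1.531e+05 Ω
  Z6: Z = R = 11.6 Ω
Step 3 — Ladder network (open output): work backward from the far end, alternating series and parallel combinations. Z_in = 174.2 + j0.9767 Ω = 174.2∠0.3° Ω.

Z = 174.2 + j0.9767 Ω = 174.2∠0.3° Ω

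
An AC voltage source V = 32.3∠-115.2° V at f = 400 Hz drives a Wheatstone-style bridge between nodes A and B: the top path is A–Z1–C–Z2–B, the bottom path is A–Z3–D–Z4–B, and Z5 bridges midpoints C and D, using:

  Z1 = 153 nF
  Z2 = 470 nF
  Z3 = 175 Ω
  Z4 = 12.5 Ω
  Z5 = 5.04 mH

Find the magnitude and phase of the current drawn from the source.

Step 1 — Angular frequency: ω = 2π·f = 2π·400 = 2513 rad/s.
Step 2 — Component impedances:
  Z1: Z = 1/(jωC) = -j/(ω·C) = 0 - j2601 Ω
  Z2: Z = 1/(jωC) = -j/(ω·C) = 0 - j846.6 Ω
  Z3: Z = R = 175 Ω
  Z4: Z = R = 12.5 Ω
  Z5: Z = jωL = j·2513·0.00504 = 0 + j12.67 Ω
Step 3 — Bridge requires nodal analysis (the Z5 bridge couples midpoints C and D, so the two paths cannot be reduced to a simple series/parallel combination). Setting node B to ground and injecting 1 A at node A, the 3-node admittance system at A, C, D solves to V_A = Z_AB = 186.7 - j11.94 Ω = 187.1∠-3.7° Ω.
Step 4 — Source phasor: V = 32.3∠-115.2° V = -13.75 - j29.23 V.
Step 5 — Ohm's law: I = V / Z_total = (-13.75 - j29.23) / (186.7 - j11.94) = -0.06339 - j0.1606 A.
Step 6 — Convert to polar: |I| = 0.1726 A, ∠I = -111.5°.

I = 0.1726∠-111.5° A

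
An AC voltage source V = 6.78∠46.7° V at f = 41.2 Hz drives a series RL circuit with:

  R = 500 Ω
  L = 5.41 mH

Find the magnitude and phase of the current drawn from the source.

Step 1 — Angular frequency: ω = 2π·f = 2π·41.2 = 258.9 rad/s.
Step 2 — Component impedances:
  R: Z = R = 500 Ω
  L: Z = jωL = j·258.9·0.00541 = 0 + j1.4 Ω
Step 3 — Series combination: Z_total = R + L = 500 + j1.4 Ω = 500∠0.2° Ω.
Step 4 — Source phasor: V = 6.78∠46.7° V = 4.65 + j4.934 V.
Step 5 — Ohm's law: I = V / Z_total = (4.65 + j4.934) / (500 + j1.4) = 0.009327 + j0.009842 A.
Step 6 — Convert to polar: |I| = 0.01356 A, ∠I = 46.5°.

I = 0.01356∠46.5° A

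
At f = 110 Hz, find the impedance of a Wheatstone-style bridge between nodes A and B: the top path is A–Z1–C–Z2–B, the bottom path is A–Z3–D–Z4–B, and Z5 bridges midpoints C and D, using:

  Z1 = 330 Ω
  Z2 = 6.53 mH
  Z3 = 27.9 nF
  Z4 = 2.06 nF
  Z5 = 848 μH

Step 1 — Angular frequency: ω = 2π·f = 2π·110 = 691.2 rad/s.
Step 2 — Component impedances:
  Z1: Z = R = 330 Ω
  Z2: Z = jωL = j·691.2·0.00653 = 0 + j4.513 Ω
  Z3: Z = 1/(jωC) = -j/(ω·C) = 0 - j5.186e+04 Ω
  Z4: Z = 1/(jωC) = -j/(ω·C) = 0 - j7.024e+05 Ω
  Z5: Z = jωL = j·691.2·0.000848 = 0 + j0.5861 Ω
Step 3 — Bridge requires nodal analysis (the Z5 bridge couples midpoints C and D, so the two paths cannot be reduced to a simple series/parallel combination). Setting node B to ground and injecting 1 A at node A, the 3-node admittance system at A, C, D solves to V_A = Z_AB = 330 + j2.413 Ω = 330∠0.4° Ω.

Z = 330 + j2.413 Ω = 330∠0.4° Ω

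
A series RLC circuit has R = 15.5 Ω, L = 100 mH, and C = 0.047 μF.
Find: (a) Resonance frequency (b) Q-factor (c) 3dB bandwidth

Step 1 — Resonance: ω₀ = 1/√(LC) = 1/√(0.1·4.7e-08) = 1.459e+04 rad/s.
Step 2 — f₀ = ω₀/(2π) = 2322 Hz.
Step 3 — Series Q: Q = ω₀L/R = 1.459e+04·0.1/15.5 = 94.11.
Step 4 — Bandwidth: Δω = ω₀/Q = 155 rad/s; BW = Δω/(2π) = 24.67 Hz.

(a) f₀ = 2322 Hz  (b) Q = 94.11  (c) BW = 24.67 Hz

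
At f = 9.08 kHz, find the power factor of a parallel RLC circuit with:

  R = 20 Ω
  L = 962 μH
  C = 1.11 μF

Step 1 — Angular frequency: ω = 2π·f = 2π·9080 = 5.705e+04 rad/s.
Step 2 — Component impedances:
  R: Z = R = 20 Ω
  L: Z = jωL = j·5.705e+04·0.000962 = 0 + j54.88 Ω
  C: Z = 1/(jωC) = -j/(ω·C) = 0 - j15.79 Ω
Step 3 — Parallel combination: 1/Z_total = 1/R + 1/L + 1/C; Z_total = 11.03 - j9.947 Ω = 14.85∠-42.1° Ω.
Step 4 — Power factor: PF = cos(φ) = Re(Z)/|Z| = 11.026/14.85 = 0.7425.
Step 5 — Type: Im(Z) = -9.947 ⇒ leading (phase φ = -42.1°).

PF = 0.7425 (leading, φ = -42.1°)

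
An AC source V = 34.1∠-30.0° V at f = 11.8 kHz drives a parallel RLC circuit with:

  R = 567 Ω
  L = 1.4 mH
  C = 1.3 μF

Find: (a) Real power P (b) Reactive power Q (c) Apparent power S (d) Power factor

Step 1 — Angular frequency: ω = 2π·f = 2π·1.18e+04 = 7.414e+04 rad/s.
Step 2 — Component impedances:
  R: Z = R = 567 Ω
  L: Z = jωL = j·7.414e+04·0.0014 = 0 + j103.8 Ω
  C: Z = 1/(jωC) = -j/(ω·C) = 0 - j10.38 Ω
Step 3 — Parallel combination: 1/Z_total = 1/R + 1/L + 1/C; Z_total = 0.2343 - j11.52 Ω = 11.52∠-88.8° Ω.
Step 4 — Source phasor: V = 34.1∠-30.0° V = 29.53 - j17.05 V.
Step 5 — Current: I = V / Z = 1.531 + j2.532 A = 2.959∠58.8° A.
Step 6 — Complex power: S = V·I* = 2.051 - j100.9 VA.
Step 7 — Real power: P = Re(S) = 2.051 W.
Step 8 — Reactive power: Q = Im(S) = -100.9 VAR.
Step 9 — Apparent power: |S| = 100.9 VA.
Step 10 — Power factor: PF = P/|S| = 0.02033 (leading).

(a) P = 2.051 W  (b) Q = -100.9 VAR  (c) S = 100.9 VA  (d) PF = 0.02033 (leading)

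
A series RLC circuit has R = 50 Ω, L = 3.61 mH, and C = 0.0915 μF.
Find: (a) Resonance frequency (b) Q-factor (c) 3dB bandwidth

Step 1 — Resonance: ω₀ = 1/√(LC) = 1/√(0.00361·9.15e-08) = 5.502e+04 rad/s.
Step 2 — f₀ = ω₀/(2π) = 8757 Hz.
Step 3 — Series Q: Q = ω₀L/R = 5.502e+04·0.00361/50 = 3.973.
Step 4 — Bandwidth: Δω = ω₀/Q = 1.385e+04 rad/s; BW = Δω/(2π) = 2204 Hz.

(a) f₀ = 8757 Hz  (b) Q = 3.973  (c) BW = 2204 Hz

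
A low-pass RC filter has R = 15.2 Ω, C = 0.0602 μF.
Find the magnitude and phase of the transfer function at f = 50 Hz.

Step 1 — Angular frequency: ω = 2π·50 = 314.2 rad/s.
Step 2 — Transfer function: H(jω) = 1/(1 + jωRC).
Step 3 — Denominator: 1 + jωRC = 1 + j·314.2·15.2·6.02e-08 = 1 + j0.0002875.
Step 4 — H = 1 - j0.0002875.
Step 5 — Magnitude: |H| = 1 (-0.0 dB); phase: φ = -0.0°.

|H| = 1 (-0.0 dB), φ = -0.0°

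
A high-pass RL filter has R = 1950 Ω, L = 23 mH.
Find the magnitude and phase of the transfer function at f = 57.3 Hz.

Step 1 — Angular frequency: ω = 2π·57.3 = 360 rad/s.
Step 2 — Transfer function: H(jω) = jωL/(R + jωL).
Step 3 — Numerator jωL = j·8.281; denominator R + jωL = 1950 + j8.281.
Step 4 — H = 1.803e-05 + j0.004246.
Step 5 — Magnitude: |H| = 0.004246 (-47.4 dB); phase: φ = 89.8°.

|H| = 0.004246 (-47.4 dB), φ = 89.8°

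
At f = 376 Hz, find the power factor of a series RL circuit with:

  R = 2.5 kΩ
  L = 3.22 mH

Step 1 — Angular frequency: ω = 2π·f = 2π·376 = 2362 rad/s.
Step 2 — Component impedances:
  R: Z = R = 2500 Ω
  L: Z = jωL = j·2362·0.00322 = 0 + j7.607 Ω
Step 3 — Series combination: Z_total = R + L = 2500 + j7.607 Ω = 2500∠0.2° Ω.
Step 4 — Power factor: PF = cos(φ) = Re(Z)/|Z| = 2500/2500 = 1.
Step 5 — Type: Im(Z) = 7.607 ⇒ lagging (phase φ = 0.2°).

PF = 1 (lagging, φ = 0.2°)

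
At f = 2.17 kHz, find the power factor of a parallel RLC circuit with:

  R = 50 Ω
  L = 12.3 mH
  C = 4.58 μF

Step 1 — Angular frequency: ω = 2π·f = 2π·2170 = 1.363e+04 rad/s.
Step 2 — Component impedances:
  R: Z = R = 50 Ω
  L: Z = jωL = j·1.363e+04·0.0123 = 0 + j167.7 Ω
  C: Z = 1/(jωC) = -j/(ω·C) = 0 - j16.01 Ω
Step 3 — Parallel combination: 1/Z_total = 1/R + 1/L + 1/C; Z_total = 5.57 - j15.73 Ω = 16.69∠-70.5° Ω.
Step 4 — Power factor: PF = cos(φ) = Re(Z)/|Z| = 5.5705/16.689 = 0.3338.
Step 5 — Type: Im(Z) = -15.73 ⇒ leading (phase φ = -70.5°).

PF = 0.3338 (leading, φ = -70.5°)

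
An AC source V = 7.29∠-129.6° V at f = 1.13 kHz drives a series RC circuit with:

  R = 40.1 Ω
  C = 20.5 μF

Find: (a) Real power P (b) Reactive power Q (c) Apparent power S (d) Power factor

Step 1 — Angular frequency: ω = 2π·f = 2π·1130 = 7100 rad/s.
Step 2 — Component impedances:
  R: Z = R = 40.1 Ω
  C: Z = 1/(jωC) = -j/(ω·C) = 0 - j6.87 Ω
Step 3 — Series combination: Z_total = R + C = 40.1 - j6.87 Ω = 40.68∠-9.7° Ω.
Step 4 — Source phasor: V = 7.29∠-129.6° V = -4.647 - j5.617 V.
Step 5 — Current: I = V / Z = -0.08926 - j0.1554 A = 0.1792∠-119.9° A.
Step 6 — Complex power: S = V·I* = 1.287 - j0.2206 VA.
Step 7 — Real power: P = Re(S) = 1.287 W.
Step 8 — Reactive power: Q = Im(S) = -0.2206 VAR.
Step 9 — Apparent power: |S| = 1.306 VA.
Step 10 — Power factor: PF = P/|S| = 0.9856 (leading).

(a) P = 1.287 W  (b) Q = -0.2206 VAR  (c) S = 1.306 VA  (d) PF = 0.9856 (leading)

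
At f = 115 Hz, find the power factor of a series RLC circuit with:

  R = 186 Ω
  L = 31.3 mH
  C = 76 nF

Step 1 — Angular frequency: ω = 2π·f = 2π·115 = 722.6 rad/s.
Step 2 — Component impedances:
  R: Z = R = 186 Ω
  L: Z = jωL = j·722.6·0.0313 = 0 + j22.62 Ω
  C: Z = 1/(jωC) = -j/(ω·C) = 0 - j1.821e+04 Ω
Step 3 — Series combination: Z_total = R + L + C = 186 - j1.819e+04 Ω = 1.819e+04∠-89.4° Ω.
Step 4 — Power factor: PF = cos(φ) = Re(Z)/|Z| = 186/1.819e+04 = 0.01023.
Step 5 — Type: Im(Z) = -1.819e+04 ⇒ leading (phase φ = -89.4°).

PF = 0.01023 (leading, φ = -89.4°)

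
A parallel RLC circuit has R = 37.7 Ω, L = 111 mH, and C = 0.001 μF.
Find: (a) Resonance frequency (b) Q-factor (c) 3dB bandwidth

Step 1 — Resonance: ω₀ = 1/√(LC) = 1/√(0.111·1e-09) = 9.492e+04 rad/s.
Step 2 — f₀ = ω₀/(2π) = 1.511e+04 Hz.
Step 3 — Parallel Q: Q = R/(ω₀L) = 37.7/(9.492e+04·0.111) = 0.003578.
Step 4 — Bandwidth: Δω = ω₀/Q = 2.653e+07 rad/s; BW = Δω/(2π) = 4.222e+06 Hz.

(a) f₀ = 1.511e+04 Hz  (b) Q = 0.003578  (c) BW = 4.222e+06 Hz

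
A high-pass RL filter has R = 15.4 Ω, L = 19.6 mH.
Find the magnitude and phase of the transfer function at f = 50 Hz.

Step 1 — Angular frequency: ω = 2π·50 = 314.2 rad/s.
Step 2 — Transfer function: H(jω) = jωL/(R + jωL).
Step 3 — Numerator jωL = j·6.158; denominator R + jωL = 15.4 + j6.158.
Step 4 — H = 0.1378 + j0.3447.
Step 5 — Magnitude: |H| = 0.3713 (-8.6 dB); phase: φ = 68.2°.

|H| = 0.3713 (-8.6 dB), φ = 68.2°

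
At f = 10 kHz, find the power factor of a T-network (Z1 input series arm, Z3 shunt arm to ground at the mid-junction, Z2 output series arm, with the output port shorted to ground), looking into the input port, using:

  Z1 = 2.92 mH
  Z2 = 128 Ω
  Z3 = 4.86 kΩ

Step 1 — Angular frequency: ω = 2π·f = 2π·1e+04 = 6.283e+04 rad/s.
Step 2 — Component impedances:
  Z1: Z = jωL = j·6.283e+04·0.00292 = 0 + j183.5 Ω
  Z2: Z = R = 128 Ω
  Z3: Z = R = 4860 Ω
Step 3 — With the output port shorted to ground, the output series arm Z2 runs from the junction to ground; the shunt arm Z3 also runs from the junction to ground. They appear in parallel: Z3 || Z2 = 124.7 Ω.
Step 4 — Series with input arm Z1: Z_in = Z1 + (Z3 || Z2) = 124.7 + j183.5 Ω = 221.8∠55.8° Ω.
Step 5 — Power factor: PF = cos(φ) = Re(Z)/|Z| = 124.7/221.8 = 0.5622.
Step 6 — Type: Im(Z) = 183.5 ⇒ lagging (phase φ = 55.8°).

PF = 0.5622 (lagging, φ = 55.8°)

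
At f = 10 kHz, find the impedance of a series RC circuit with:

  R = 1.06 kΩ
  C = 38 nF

Step 1 — Angular frequency: ω = 2π·f = 2π·1e+04 = 6.283e+04 rad/s.
Step 2 — Component impedances:
  R: Z = R = 1060 Ω
  C: Z = 1/(jωC) = -j/(ω·C) = 0 - j418.8 Ω
Step 3 — Series combination: Z_total = R + C = 1060 - j418.8 Ω = 1140∠-21.6° Ω.

Z = 1060 - j418.8 Ω = 1140∠-21.6° Ω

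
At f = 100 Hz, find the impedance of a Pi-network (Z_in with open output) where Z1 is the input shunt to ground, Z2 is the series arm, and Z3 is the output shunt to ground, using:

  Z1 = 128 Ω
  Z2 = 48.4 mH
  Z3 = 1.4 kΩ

Step 1 — Angular frequency: ω = 2π·f = 2π·100 = 628.3 rad/s.
Step 2 — Component impedances:
  Z1: Z = R = 128 Ω
  Z2: Z = jωL = j·628.3·0.0484 = 0 + j30.41 Ω
  Z3: Z = R = 1400 Ω
Step 3 — With open output, the series arm Z2 and the output shunt Z3 appear in series to ground: Z2 + Z3 = 1400 + j30.41 Ω.
Step 4 — Parallel with input shunt Z1: Z_in = Z1 || (Z2 + Z3) = 117.3 + j0.2133 Ω = 117.3∠0.1° Ω.

Z = 117.3 + j0.2133 Ω = 117.3∠0.1° Ω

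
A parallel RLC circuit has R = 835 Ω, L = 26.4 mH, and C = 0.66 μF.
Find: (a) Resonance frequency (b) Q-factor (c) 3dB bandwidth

Step 1 — Resonance: ω₀ = 1/√(LC) = 1/√(0.0264·6.6e-07) = 7576 rad/s.
Step 2 — f₀ = ω₀/(2π) = 1206 Hz.
Step 3 — Parallel Q: Q = R/(ω₀L) = 835/(7576·0.0264) = 4.175.
Step 4 — Bandwidth: Δω = ω₀/Q = 1815 rad/s; BW = Δω/(2π) = 288.8 Hz.

(a) f₀ = 1206 Hz  (b) Q = 4.175  (c) BW = 288.8 Hz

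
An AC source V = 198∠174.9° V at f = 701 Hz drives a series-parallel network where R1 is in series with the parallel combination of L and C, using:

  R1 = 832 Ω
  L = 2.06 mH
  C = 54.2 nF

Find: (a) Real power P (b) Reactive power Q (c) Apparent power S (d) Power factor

Step 1 — Angular frequency: ω = 2π·f = 2π·701 = 4405 rad/s.
Step 2 — Component impedances:
  R1: Z = R = 832 Ω
  L: Z = jωL = j·4405·0.00206 = 0 + j9.073 Ω
  C: Z = 1/(jωC) = -j/(ω·C) = 0 - j4189 Ω
Step 3 — Parallel branch: L || C = 1/(1/L + 1/C) = 0 + j9.093 Ω.
Step 4 — Series with R1: Z_total = R1 + (L || C) = 832 + j9.093 Ω = 832∠0.6° Ω.
Step 5 — Source phasor: V = 198∠174.9° V = -197.2 + j17.6 V.
Step 6 — Current: I = V / Z = -0.2368 + j0.02374 A = 0.238∠174.3° A.
Step 7 — Complex power: S = V·I* = 47.11 + j0.5149 VA.
Step 8 — Real power: P = Re(S) = 47.11 W.
Step 9 — Reactive power: Q = Im(S) = 0.5149 VAR.
Step 10 — Apparent power: |S| = 47.12 VA.
Step 11 — Power factor: PF = P/|S| = 0.9999 (lagging).

(a) P = 47.11 W  (b) Q = 0.5149 VAR  (c) S = 47.12 VA  (d) PF = 0.9999 (lagging)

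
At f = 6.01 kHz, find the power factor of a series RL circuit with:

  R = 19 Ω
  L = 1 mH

Step 1 — Angular frequency: ω = 2π·f = 2π·6010 = 3.776e+04 rad/s.
Step 2 — Component impedances:
  R: Z = R = 19 Ω
  L: Z = jωL = j·3.776e+04·0.001 = 0 + j37.76 Ω
Step 3 — Series combination: Z_total = R + L = 19 + j37.76 Ω = 42.27∠63.3° Ω.
Step 4 — Power factor: PF = cos(φ) = Re(Z)/|Z| = 19/42.27 = 0.4495.
Step 5 — Type: Im(Z) = 37.76 ⇒ lagging (phase φ = 63.3°).

PF = 0.4495 (lagging, φ = 63.3°)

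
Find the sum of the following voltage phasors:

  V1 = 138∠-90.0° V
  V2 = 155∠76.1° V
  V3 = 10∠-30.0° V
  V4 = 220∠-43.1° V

Step 1 — Convert each phasor to rectangular form:
  V1 = 138·(cos(-90.0°) + j·sin(-90.0°)) = 0 - j138 V
  V2 = 155·(cos(76.1°) + j·sin(76.1°)) = 37.24 + j150.5 V
  V3 = 10·(cos(-30.0°) + j·sin(-30.0°)) = 8.66 - j5 V
  V4 = 220·(cos(-43.1°) + j·sin(-43.1°)) = 160.6 - j150.3 V
Step 2 — Sum components: V_total = 206.5 - j142.9 V.
Step 3 — Convert to polar: |V_total| = 251.1 V, ∠V_total = -34.7°.

V_total = 251.1∠-34.7° V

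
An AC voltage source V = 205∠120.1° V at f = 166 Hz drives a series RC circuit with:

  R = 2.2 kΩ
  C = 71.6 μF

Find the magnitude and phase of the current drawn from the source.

Step 1 — Angular frequency: ω = 2π·f = 2π·166 = 1043 rad/s.
Step 2 — Component impedances:
  R: Z = R = 2200 Ω
  C: Z = 1/(jωC) = -j/(ω·C) = 0 - j13.39 Ω
Step 3 — Series combination: Z_total = R + C = 2200 - j13.39 Ω = 2200∠-0.3° Ω.
Step 4 — Source phasor: V = 205∠120.1° V = -102.8 + j177.4 V.
Step 5 — Ohm's law: I = V / Z_total = (-102.8 + j177.4) / (2200 - j13.39) = -0.04722 + j0.08033 A.
Step 6 — Convert to polar: |I| = 0.09318 A, ∠I = 120.4°.

I = 0.09318∠120.4° A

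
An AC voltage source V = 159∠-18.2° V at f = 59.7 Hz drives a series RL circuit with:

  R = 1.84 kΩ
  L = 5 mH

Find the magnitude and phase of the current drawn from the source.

Step 1 — Angular frequency: ω = 2π·f = 2π·59.7 = 375.1 rad/s.
Step 2 — Component impedances:
  R: Z = R = 1840 Ω
  L: Z = jωL = j·375.1·0.005 = 0 + j1.876 Ω
Step 3 — Series combination: Z_total = R + L = 1840 + j1.876 Ω = 1840∠0.1° Ω.
Step 4 — Source phasor: V = 159∠-18.2° V = 151 - j49.66 V.
Step 5 — Ohm's law: I = V / Z_total = (151 - j49.66) / (1840 + j1.876) = 0.08206 - j0.02707 A.
Step 6 — Convert to polar: |I| = 0.08641 A, ∠I = -18.3°.

I = 0.08641∠-18.3° A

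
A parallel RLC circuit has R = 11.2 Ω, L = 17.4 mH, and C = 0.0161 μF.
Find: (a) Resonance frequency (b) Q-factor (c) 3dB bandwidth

Step 1 — Resonance: ω₀ = 1/√(LC) = 1/√(0.0174·1.61e-08) = 5.975e+04 rad/s.
Step 2 — f₀ = ω₀/(2π) = 9509 Hz.
Step 3 — Parallel Q: Q = R/(ω₀L) = 11.2/(5.975e+04·0.0174) = 0.01077.
Step 4 — Bandwidth: Δω = ω₀/Q = 5.546e+06 rad/s; BW = Δω/(2π) = 8.826e+05 Hz.

(a) f₀ = 9509 Hz  (b) Q = 0.01077  (c) BW = 8.826e+05 Hz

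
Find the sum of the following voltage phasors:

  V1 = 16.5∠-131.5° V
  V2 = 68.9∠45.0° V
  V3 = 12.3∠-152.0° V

Step 1 — Convert each phasor to rectangular form:
  V1 = 16.5·(cos(-131.5°) + j·sin(-131.5°)) = -10.93 - j12.36 V
  V2 = 68.9·(cos(45.0°) + j·sin(45.0°)) = 48.72 + j48.72 V
  V3 = 12.3·(cos(-152.0°) + j·sin(-152.0°)) = -10.86 - j5.775 V
Step 2 — Sum components: V_total = 26.93 + j30.59 V.
Step 3 — Convert to polar: |V_total| = 40.75 V, ∠V_total = 48.6°.

V_total = 40.75∠48.6° V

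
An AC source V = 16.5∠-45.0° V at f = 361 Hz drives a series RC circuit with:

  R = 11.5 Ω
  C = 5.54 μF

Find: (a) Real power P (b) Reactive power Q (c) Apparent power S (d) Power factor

Step 1 — Angular frequency: ω = 2π·f = 2π·361 = 2268 rad/s.
Step 2 — Component impedances:
  R: Z = R = 11.5 Ω
  C: Z = 1/(jωC) = -j/(ω·C) = 0 - j79.58 Ω
Step 3 — Series combination: Z_total = R + C = 11.5 - j79.58 Ω = 80.41∠-81.8° Ω.
Step 4 — Source phasor: V = 16.5∠-45.0° V = 11.67 - j11.67 V.
Step 5 — Current: I = V / Z = 0.1644 + j0.1229 A = 0.2052∠36.8° A.
Step 6 — Complex power: S = V·I* = 0.4843 - j3.351 VA.
Step 7 — Real power: P = Re(S) = 0.4843 W.
Step 8 — Reactive power: Q = Im(S) = -3.351 VAR.
Step 9 — Apparent power: |S| = 3.386 VA.
Step 10 — Power factor: PF = P/|S| = 0.143 (leading).

(a) P = 0.4843 W  (b) Q = -3.351 VAR  (c) S = 3.386 VA  (d) PF = 0.143 (leading)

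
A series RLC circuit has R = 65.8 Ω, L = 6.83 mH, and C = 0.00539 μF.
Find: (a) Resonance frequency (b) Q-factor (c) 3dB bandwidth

Step 1 — Resonance condition Im(Z)=0 gives ω₀ = 1/√(LC).
Step 2 — ω₀ = 1/√(0.00683·5.39e-09) = 1.648e+05 rad/s.
Step 3 — f₀ = ω₀/(2π) = 2.623e+04 Hz.
Step 4 — Series Q: Q = ω₀L/R = 1.648e+05·0.00683/65.8 = 17.11.
Step 5 — 3dB bandwidth: Δω = ω₀/Q = 9634 rad/s; BW = Δω/(2π) = 1533 Hz.

(a) f₀ = 2.623e+04 Hz  (b) Q = 17.11  (c) BW = 1533 Hz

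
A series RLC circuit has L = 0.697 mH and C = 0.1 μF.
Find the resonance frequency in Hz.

Step 1 — Resonance condition Im(Z)=0 gives ω₀ = 1/√(LC).
Step 2 — ω₀ = 1/√(0.000697·1e-07) = 1.198e+05 rad/s.
Step 3 — f₀ = ω₀/(2π) = 1.906e+04 Hz.

f₀ = 1.906e+04 Hz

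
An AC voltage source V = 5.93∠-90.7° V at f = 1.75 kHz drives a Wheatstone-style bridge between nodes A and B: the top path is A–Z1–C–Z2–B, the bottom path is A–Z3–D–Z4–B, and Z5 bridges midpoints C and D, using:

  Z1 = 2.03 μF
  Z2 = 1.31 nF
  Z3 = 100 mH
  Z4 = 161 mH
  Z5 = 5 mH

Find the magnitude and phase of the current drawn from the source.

Step 1 — Angular frequency: ω = 2π·f = 2π·1750 = 1.1e+04 rad/s.
Step 2 — Component impedances:
  Z1: Z = 1/(jωC) = -j/(ω·C) = 0 - j44.8 Ω
  Z2: Z = 1/(jωC) = -j/(ω·C) = 0 - j6.942e+04 Ω
  Z3: Z = jωL = j·1.1e+04·0.1 = 0 + j1100 Ω
  Z4: Z = jωL = j·1.1e+04·0.161 = 0 + j1770 Ω
  Z5: Z = jωL = j·1.1e+04·0.005 = 0 + j54.98 Ω
Step 3 — Bridge requires nodal analysis (the Z5 bridge couples midpoints C and D, so the two paths cannot be reduced to a simple series/parallel combination). Setting node B to ground and injecting 1 A at node A, the 3-node admittance system at A, C, D solves to V_A = Z_AB = 0 + j1830 Ω = 1830∠90.0° Ω.
Step 4 — Source phasor: V = 5.93∠-90.7° V = -0.07245 - j5.93 V.
Step 5 — Ohm's law: I = V / Z_total = (-0.07245 - j5.93) / (0 + j1830) = -0.003241 + j3.96e-05 A.
Step 6 — Convert to polar: |I| = 0.003241 A, ∠I = 179.3°.

I = 0.003241∠179.3° A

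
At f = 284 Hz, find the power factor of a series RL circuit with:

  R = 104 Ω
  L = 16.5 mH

Step 1 — Angular frequency: ω = 2π·f = 2π·284 = 1784 rad/s.
Step 2 — Component impedances:
  R: Z = R = 104 Ω
  L: Z = jωL = j·1784·0.0165 = 0 + j29.44 Ω
Step 3 — Series combination: Z_total = R + L = 104 + j29.44 Ω = 108.1∠15.8° Ω.
Step 4 — Power factor: PF = cos(φ) = Re(Z)/|Z| = 104/108.09 = 0.9622.
Step 5 — Type: Im(Z) = 29.44 ⇒ lagging (phase φ = 15.8°).

PF = 0.9622 (lagging, φ = 15.8°)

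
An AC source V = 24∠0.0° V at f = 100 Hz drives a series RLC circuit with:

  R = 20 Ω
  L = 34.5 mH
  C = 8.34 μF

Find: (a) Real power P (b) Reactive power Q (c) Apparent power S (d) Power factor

Step 1 — Angular frequency: ω = 2π·f = 2π·100 = 628.3 rad/s.
Step 2 — Component impedances:
  R: Z = R = 20 Ω
  L: Z = jωL = j·628.3·0.0345 = 0 + j21.68 Ω
  C: Z = 1/(jωC) = -j/(ω·C) = 0 - j190.8 Ω
Step 3 — Series combination: Z_total = R + L + C = 20 - j169.2 Ω = 170.3∠-83.3° Ω.
Step 4 — Source phasor: V = 24∠0.0° V = 24 V.
Step 5 — Current: I = V / Z = 0.01654 + j0.1399 A = 0.1409∠83.3° A.
Step 6 — Complex power: S = V·I* = 0.3971 - j3.358 VA.
Step 7 — Real power: P = Re(S) = 0.3971 W.
Step 8 — Reactive power: Q = Im(S) = -3.358 VAR.
Step 9 — Apparent power: |S| = 3.382 VA.
Step 10 — Power factor: PF = P/|S| = 0.1174 (leading).

(a) P = 0.3971 W  (b) Q = -3.358 VAR  (c) S = 3.382 VA  (d) PF = 0.1174 (leading)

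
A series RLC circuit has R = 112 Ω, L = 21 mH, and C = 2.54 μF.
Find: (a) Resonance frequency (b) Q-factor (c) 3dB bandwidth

Step 1 — Resonance: ω₀ = 1/√(LC) = 1/√(0.021·2.54e-06) = 4330 rad/s.
Step 2 — f₀ = ω₀/(2π) = 689.1 Hz.
Step 3 — Series Q: Q = ω₀L/R = 4330·0.021/112 = 0.8118.
Step 4 — Bandwidth: Δω = ω₀/Q = 5333 rad/s; BW = Δω/(2π) = 848.8 Hz.

(a) f₀ = 689.1 Hz  (b) Q = 0.8118  (c) BW = 848.8 Hz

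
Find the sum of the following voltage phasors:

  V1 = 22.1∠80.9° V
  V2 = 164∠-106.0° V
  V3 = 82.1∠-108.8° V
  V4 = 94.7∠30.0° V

Step 1 — Convert each phasor to rectangular form:
  V1 = 22.1·(cos(80.9°) + j·sin(80.9°)) = 3.495 + j21.82 V
  V2 = 164·(cos(-106.0°) + j·sin(-106.0°)) = -45.2 - j157.6 V
  V3 = 82.1·(cos(-108.8°) + j·sin(-108.8°)) = -26.46 - j77.72 V
  V4 = 94.7·(cos(30.0°) + j·sin(30.0°)) = 82.01 + j47.35 V
Step 2 — Sum components: V_total = 13.85 - j166.2 V.
Step 3 — Convert to polar: |V_total| = 166.8 V, ∠V_total = -85.2°.

V_total = 166.8∠-85.2° V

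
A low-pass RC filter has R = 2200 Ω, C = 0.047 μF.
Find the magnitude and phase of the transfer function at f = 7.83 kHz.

Step 1 — Angular frequency: ω = 2π·7830 = 4.92e+04 rad/s.
Step 2 — Transfer function: H(jω) = 1/(1 + jωRC).
Step 3 — Denominator: 1 + jωRC = 1 + j·4.92e+04·2200·4.7e-08 = 1 + j5.087.
Step 4 — H = 0.03721 - j0.1893.
Step 5 — Magnitude: |H| = 0.1929 (-14.3 dB); phase: φ = -78.9°.

|H| = 0.1929 (-14.3 dB), φ = -78.9°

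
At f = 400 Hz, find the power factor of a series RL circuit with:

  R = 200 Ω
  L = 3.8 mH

Step 1 — Angular frequency: ω = 2π·f = 2π·400 = 2513 rad/s.
Step 2 — Component impedances:
  R: Z = R = 200 Ω
  L: Z = jωL = j·2513·0.0038 = 0 + j9.55 Ω
Step 3 — Series combination: Z_total = R + L = 200 + j9.55 Ω = 200.2∠2.7° Ω.
Step 4 — Power factor: PF = cos(φ) = Re(Z)/|Z| = 200/200.23 = 0.9989.
Step 5 — Type: Im(Z) = 9.55 ⇒ lagging (phase φ = 2.7°).

PF = 0.9989 (lagging, φ = 2.7°)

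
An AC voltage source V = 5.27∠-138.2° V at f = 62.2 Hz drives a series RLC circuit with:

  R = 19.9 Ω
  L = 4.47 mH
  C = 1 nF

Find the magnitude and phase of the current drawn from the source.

Step 1 — Angular frequency: ω = 2π·f = 2π·62.2 = 390.8 rad/s.
Step 2 — Component impedances:
  R: Z = R = 19.9 Ω
  L: Z = jωL = j·390.8·0.00447 = 0 + j1.747 Ω
  C: Z = 1/(jωC) = -j/(ω·C) = 0 - j2.559e+06 Ω
Step 3 — Series combination: Z_total = R + L + C = 19.9 - j2.559e+06 Ω = 2.559e+06∠-90.0° Ω.
Step 4 — Source phasor: V = 5.27∠-138.2° V = -3.929 - j3.513 V.
Step 5 — Ohm's law: I = V / Z_total = (-3.929 - j3.513) / (19.9 - j2.559e+06) = 1.373e-06 - j1.535e-06 A.
Step 6 — Convert to polar: |I| = 2.06e-06 A, ∠I = -48.2°.

I = 2.06e-06∠-48.2° A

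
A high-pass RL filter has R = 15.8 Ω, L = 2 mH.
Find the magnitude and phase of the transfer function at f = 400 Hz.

Step 1 — Angular frequency: ω = 2π·400 = 2513 rad/s.
Step 2 — Transfer function: H(jω) = jωL/(R + jωL).
Step 3 — Numerator jωL = j·5.027; denominator R + jωL = 15.8 + j5.027.
Step 4 — H = 0.09191 + j0.2889.
Step 5 — Magnitude: |H| = 0.3032 (-10.4 dB); phase: φ = 72.4°.

|H| = 0.3032 (-10.4 dB), φ = 72.4°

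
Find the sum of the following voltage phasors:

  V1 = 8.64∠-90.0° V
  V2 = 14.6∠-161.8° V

Step 1 — Convert each phasor to rectangular form:
  V1 = 8.64·(cos(-90.0°) + j·sin(-90.0°)) = 0 - j8.64 V
  V2 = 14.6·(cos(-161.8°) + j·sin(-161.8°)) = -13.87 - j4.56 V
Step 2 — Sum components: V_total = -13.87 - j13.2 V.
Step 3 — Convert to polar: |V_total| = 19.15 V, ∠V_total = -136.4°.

V_total = 19.15∠-136.4° V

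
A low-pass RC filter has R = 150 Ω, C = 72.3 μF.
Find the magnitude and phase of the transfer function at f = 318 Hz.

Step 1 — Angular frequency: ω = 2π·318 = 1998 rad/s.
Step 2 — Transfer function: H(jω) = 1/(1 + jωRC).
Step 3 — Denominator: 1 + jωRC = 1 + j·1998·150·7.23e-05 = 1 + j21.67.
Step 4 — H = 0.002125 - j0.04605.
Step 5 — Magnitude: |H| = 0.0461 (-26.7 dB); phase: φ = -87.4°.

|H| = 0.0461 (-26.7 dB), φ = -87.4°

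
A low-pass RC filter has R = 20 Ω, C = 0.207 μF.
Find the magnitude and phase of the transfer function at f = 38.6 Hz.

Step 1 — Angular frequency: ω = 2π·38.6 = 242.5 rad/s.
Step 2 — Transfer function: H(jω) = 1/(1 + jωRC).
Step 3 — Denominator: 1 + jωRC = 1 + j·242.5·20·2.07e-07 = 1 + j0.001004.
Step 4 — H = 1 - j0.001004.
Step 5 — Magnitude: |H| = 1 (-0.0 dB); phase: φ = -0.1°.

|H| = 1 (-0.0 dB), φ = -0.1°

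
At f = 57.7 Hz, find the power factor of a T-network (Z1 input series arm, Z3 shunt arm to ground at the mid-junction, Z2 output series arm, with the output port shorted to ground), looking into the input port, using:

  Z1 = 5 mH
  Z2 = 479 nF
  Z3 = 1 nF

Step 1 — Angular frequency: ω = 2π·f = 2π·57.7 = 362.5 rad/s.
Step 2 — Component impedances:
  Z1: Z = jωL = j·362.5·0.005 = 0 + j1.813 Ω
  Z2: Z = 1/(jωC) = -j/(ω·C) = 0 - j5758 Ω
  Z3: Z = 1/(jωC) = -j/(ω·C) = 0 - j2.758e+06 Ω
Step 3 — With the output port shorted to ground, the output series arm Z2 runs from the junction to ground; the shunt arm Z3 also runs from the junction to ground. They appear in parallel: Z3 || Z2 = 0 - j5746 Ω.
Step 4 — Series with input arm Z1: Z_in = Z1 + (Z3 || Z2) = 0 - j5745 Ω = 5745∠-90.0° Ω.
Step 5 — Power factor: PF = cos(φ) = Re(Z)/|Z| = 0/5745 = 0.
Step 6 — Type: Im(Z) = -5745 ⇒ leading (phase φ = -90.0°).

PF = 0 (leading, φ = -90.0°)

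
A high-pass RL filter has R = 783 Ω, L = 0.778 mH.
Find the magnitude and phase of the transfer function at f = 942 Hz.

Step 1 — Angular frequency: ω = 2π·942 = 5919 rad/s.
Step 2 — Transfer function: H(jω) = jωL/(R + jωL).
Step 3 — Numerator jωL = j·4.605; denominator R + jωL = 783 + j4.605.
Step 4 — H = 3.458e-05 + j0.005881.
Step 5 — Magnitude: |H| = 0.005881 (-44.6 dB); phase: φ = 89.7°.

|H| = 0.005881 (-44.6 dB), φ = 89.7°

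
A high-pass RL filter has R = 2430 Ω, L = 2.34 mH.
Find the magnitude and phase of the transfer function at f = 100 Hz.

Step 1 — Angular frequency: ω = 2π·100 = 628.3 rad/s.
Step 2 — Transfer function: H(jω) = jωL/(R + jωL).
Step 3 — Numerator jωL = j·1.47; denominator R + jωL = 2430 + j1.47.
Step 4 — H = 3.661e-07 + j0.000605.
Step 5 — Magnitude: |H| = 0.000605 (-64.4 dB); phase: φ = 90.0°.

|H| = 0.000605 (-64.4 dB), φ = 90.0°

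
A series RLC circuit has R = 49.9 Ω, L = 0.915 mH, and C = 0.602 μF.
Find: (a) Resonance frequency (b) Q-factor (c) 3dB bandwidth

Step 1 — Resonance: ω₀ = 1/√(LC) = 1/√(0.000915·6.02e-07) = 4.261e+04 rad/s.
Step 2 — f₀ = ω₀/(2π) = 6781 Hz.
Step 3 — Series Q: Q = ω₀L/R = 4.261e+04·0.000915/49.9 = 0.7813.
Step 4 — Bandwidth: Δω = ω₀/Q = 5.454e+04 rad/s; BW = Δω/(2π) = 8680 Hz.

(a) f₀ = 6781 Hz  (b) Q = 0.7813  (c) BW = 8680 Hz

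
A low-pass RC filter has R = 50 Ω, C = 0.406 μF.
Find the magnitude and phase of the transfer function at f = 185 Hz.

Step 1 — Angular frequency: ω = 2π·185 = 1162 rad/s.
Step 2 — Transfer function: H(jω) = 1/(1 + jωRC).
Step 3 — Denominator: 1 + jωRC = 1 + j·1162·50·4.06e-07 = 1 + j0.0236.
Step 4 — H = 0.9994 - j0.02358.
Step 5 — Magnitude: |H| = 0.9997 (-0.0 dB); phase: φ = -1.4°.

|H| = 0.9997 (-0.0 dB), φ = -1.4°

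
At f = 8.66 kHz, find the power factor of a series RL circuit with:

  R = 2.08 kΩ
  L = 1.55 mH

Step 1 — Angular frequency: ω = 2π·f = 2π·8660 = 5.441e+04 rad/s.
Step 2 — Component impedances:
  R: Z = R = 2080 Ω
  L: Z = jωL = j·5.441e+04·0.00155 = 0 + j84.34 Ω
Step 3 — Series combination: Z_total = R + L = 2080 + j84.34 Ω = 2082∠2.3° Ω.
Step 4 — Power factor: PF = cos(φ) = Re(Z)/|Z| = 2080/2081.7 = 0.9992.
Step 5 — Type: Im(Z) = 84.34 ⇒ lagging (phase φ = 2.3°).

PF = 0.9992 (lagging, φ = 2.3°)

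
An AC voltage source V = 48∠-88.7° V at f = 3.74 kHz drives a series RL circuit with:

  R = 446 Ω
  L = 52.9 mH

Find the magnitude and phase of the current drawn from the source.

Step 1 — Angular frequency: ω = 2π·f = 2π·3740 = 2.35e+04 rad/s.
Step 2 — Component impedances:
  R: Z = R = 446 Ω
  L: Z = jωL = j·2.35e+04·0.0529 = 0 + j1243 Ω
Step 3 — Series combination: Z_total = R + L = 446 + j1243 Ω = 1321∠70.3° Ω.
Step 4 — Source phasor: V = 48∠-88.7° V = 1.089 - j47.99 V.
Step 5 — Ohm's law: I = V / Z_total = (1.089 - j47.99) / (446 + j1243) = -0.03392 - j0.01305 A.
Step 6 — Convert to polar: |I| = 0.03634 A, ∠I = -159.0°.

I = 0.03634∠-159.0° A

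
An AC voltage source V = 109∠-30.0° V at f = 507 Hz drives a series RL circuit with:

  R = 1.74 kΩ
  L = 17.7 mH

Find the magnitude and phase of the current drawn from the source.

Step 1 — Angular frequency: ω = 2π·f = 2π·507 = 3186 rad/s.
Step 2 — Component impedances:
  R: Z = R = 1740 Ω
  L: Z = jωL = j·3186·0.0177 = 0 + j56.38 Ω
Step 3 — Series combination: Z_total = R + L = 1740 + j56.38 Ω = 1741∠1.9° Ω.
Step 4 — Source phasor: V = 109∠-30.0° V = 94.4 - j54.5 V.
Step 5 — Ohm's law: I = V / Z_total = (94.4 - j54.5) / (1740 + j56.38) = 0.05318 - j0.03305 A.
Step 6 — Convert to polar: |I| = 0.06261 A, ∠I = -31.9°.

I = 0.06261∠-31.9° A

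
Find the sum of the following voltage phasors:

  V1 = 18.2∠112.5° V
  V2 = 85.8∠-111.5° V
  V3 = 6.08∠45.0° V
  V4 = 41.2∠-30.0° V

Step 1 — Convert each phasor to rectangular form:
  V1 = 18.2·(cos(112.5°) + j·sin(112.5°)) = -6.965 + j16.81 V
  V2 = 85.8·(cos(-111.5°) + j·sin(-111.5°)) = -31.45 - j79.83 V
  V3 = 6.08·(cos(45.0°) + j·sin(45.0°)) = 4.299 + j4.299 V
  V4 = 41.2·(cos(-30.0°) + j·sin(-30.0°)) = 35.68 - j20.6 V
Step 2 — Sum components: V_total = 1.569 - j79.32 V.
Step 3 — Convert to polar: |V_total| = 79.33 V, ∠V_total = -88.9°.

V_total = 79.33∠-88.9° V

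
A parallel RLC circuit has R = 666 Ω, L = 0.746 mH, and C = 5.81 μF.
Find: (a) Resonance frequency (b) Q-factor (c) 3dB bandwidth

Step 1 — Resonance: ω₀ = 1/√(LC) = 1/√(0.000746·5.81e-06) = 1.519e+04 rad/s.
Step 2 — f₀ = ω₀/(2π) = 2417 Hz.
Step 3 — Parallel Q: Q = R/(ω₀L) = 666/(1.519e+04·0.000746) = 58.78.
Step 4 — Bandwidth: Δω = ω₀/Q = 258.4 rad/s; BW = Δω/(2π) = 41.13 Hz.

(a) f₀ = 2417 Hz  (b) Q = 58.78  (c) BW = 41.13 Hz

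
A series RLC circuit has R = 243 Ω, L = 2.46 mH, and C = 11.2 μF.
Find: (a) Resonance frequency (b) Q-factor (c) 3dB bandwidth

Step 1 — Resonance condition Im(Z)=0 gives ω₀ = 1/√(LC).
Step 2 — ω₀ = 1/√(0.00246·1.12e-05) = 6025 rad/s.
Step 3 — f₀ = ω₀/(2π) = 958.8 Hz.
Step 4 — Series Q: Q = ω₀L/R = 6025·0.00246/243 = 0.06099.
Step 5 — 3dB bandwidth: Δω = ω₀/Q = 9.878e+04 rad/s; BW = Δω/(2π) = 1.572e+04 Hz.

(a) f₀ = 958.8 Hz  (b) Q = 0.06099  (c) BW = 1.572e+04 Hz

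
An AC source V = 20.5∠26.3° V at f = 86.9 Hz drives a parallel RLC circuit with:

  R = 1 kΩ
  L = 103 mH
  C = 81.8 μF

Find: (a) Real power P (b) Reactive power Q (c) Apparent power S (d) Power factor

Step 1 — Angular frequency: ω = 2π·f = 2π·86.9 = 546 rad/s.
Step 2 — Component impedances:
  R: Z = R = 1000 Ω
  L: Z = jωL = j·546·0.103 = 0 + j56.24 Ω
  C: Z = 1/(jωC) = -j/(ω·C) = 0 - j22.39 Ω
Step 3 — Parallel combination: 1/Z_total = 1/R + 1/L + 1/C; Z_total = 1.382 - j37.15 Ω = 37.17∠-87.9° Ω.
Step 4 — Source phasor: V = 20.5∠26.3° V = 18.38 + j9.083 V.
Step 5 — Current: I = V / Z = -0.2258 + j0.5031 A = 0.5515∠114.2° A.
Step 6 — Complex power: S = V·I* = 0.4203 - j11.3 VA.
Step 7 — Real power: P = Re(S) = 0.4203 W.
Step 8 — Reactive power: Q = Im(S) = -11.3 VAR.
Step 9 — Apparent power: |S| = 11.31 VA.
Step 10 — Power factor: PF = P/|S| = 0.03717 (leading).

(a) P = 0.4203 W  (b) Q = -11.3 VAR  (c) S = 11.31 VA  (d) PF = 0.03717 (leading)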